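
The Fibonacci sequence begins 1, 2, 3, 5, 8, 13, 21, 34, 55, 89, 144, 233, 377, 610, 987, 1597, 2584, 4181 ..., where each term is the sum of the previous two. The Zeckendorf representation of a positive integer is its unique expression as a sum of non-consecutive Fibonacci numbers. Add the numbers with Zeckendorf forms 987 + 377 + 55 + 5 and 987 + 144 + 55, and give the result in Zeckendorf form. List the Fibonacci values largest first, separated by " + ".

2584 + 21 + 5

The two numbers are 1424 and 1186, so their sum is 2610.
Greedily peel off the largest Fibonacci term at each step:
2610: greatest Fibonacci not exceeding it is 2584, leaving 26
26: greatest Fibonacci not exceeding it is 21, leaving 5
5: greatest Fibonacci not exceeding it is 5, leaving 0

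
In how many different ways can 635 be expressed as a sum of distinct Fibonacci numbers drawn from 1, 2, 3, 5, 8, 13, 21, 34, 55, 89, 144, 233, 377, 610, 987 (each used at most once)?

635 = 610+21+3+1 = 610+13+8+3+1 = 377+233+21+3+1 = 377+233+13+8+3+1 = … (4 more), for 8 in all.

8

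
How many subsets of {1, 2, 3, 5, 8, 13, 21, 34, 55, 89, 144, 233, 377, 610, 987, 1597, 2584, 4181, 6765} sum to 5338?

52

Each representation comes from the Zeckendorf form by replacing some F_k with F_{k−1} + F_{k−2} where possible.
5338 = 4181+987+144+21+5 = 4181+987+144+21+3+2 = 4181+987+144+13+8+5 = … (49 more), for 52 in all.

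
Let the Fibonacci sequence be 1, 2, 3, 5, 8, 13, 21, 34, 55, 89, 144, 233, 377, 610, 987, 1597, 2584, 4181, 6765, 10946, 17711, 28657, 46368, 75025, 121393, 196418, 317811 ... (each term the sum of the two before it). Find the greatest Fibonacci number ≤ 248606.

196418 ≤ 248606 < 317811, so the largest Fibonacci number not exceeding 248606 is 196418.

196418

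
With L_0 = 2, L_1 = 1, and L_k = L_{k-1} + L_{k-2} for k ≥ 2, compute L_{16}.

Iterating the recurrence up to L_{12} = 322 and L_{11} = 199:
L_{13} = L_{12} + L_{11} = 322 + 199 = 521
L_{14} = L_{13} + L_{12} = 521 + 322 = 843
L_{15} = L_{14} + L_{13} = 843 + 521 = 1364
L_{16} = L_{15} + L_{14} = 1364 + 843 = 2207

2207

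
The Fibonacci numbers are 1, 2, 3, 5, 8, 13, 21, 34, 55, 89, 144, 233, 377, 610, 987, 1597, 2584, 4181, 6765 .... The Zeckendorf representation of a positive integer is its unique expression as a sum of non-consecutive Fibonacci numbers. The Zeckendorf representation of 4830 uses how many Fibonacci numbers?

Greedy algorithm:
largest Fibonacci ≤ 4830 is 4181; 4830 − 4181 = 649
largest Fibonacci ≤ 649 is 610; 649 − 610 = 39
largest Fibonacci ≤ 39 is 34; 39 − 34 = 5
largest Fibonacci ≤ 5 is 5; 5 − 5 = 0
4830 = 4181 + 610 + 34 + 5, which has 4 terms.

4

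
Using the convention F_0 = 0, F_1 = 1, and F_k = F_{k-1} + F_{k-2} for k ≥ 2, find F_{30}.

832040

Iterating the recurrence up to F_{23} = 28657 and F_{22} = 17711:
F_{24} = F_{23} + F_{22} = 28657 + 17711 = 46368
F_{25} = F_{24} + F_{23} = 46368 + 28657 = 75025
F_{26} = F_{25} + F_{24} = 75025 + 46368 = 121393
F_{27} = F_{26} + F_{25} = 121393 + 75025 = 196418
F_{28} = F_{27} + F_{26} = 196418 + 121393 = 317811
F_{29} = F_{28} + F_{27} = 317811 + 196418 = 514229
F_{30} = F_{29} + F_{28} = 514229 + 317811 = 832040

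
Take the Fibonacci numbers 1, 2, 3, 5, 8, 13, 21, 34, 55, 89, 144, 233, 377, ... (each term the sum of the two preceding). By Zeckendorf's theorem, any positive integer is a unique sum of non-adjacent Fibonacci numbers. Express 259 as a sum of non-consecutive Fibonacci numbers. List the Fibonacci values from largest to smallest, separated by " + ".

259: greatest Fibonacci not exceeding it is 233, leaving 26
26: greatest Fibonacci not exceeding it is 21, leaving 5
5: greatest Fibonacci not exceeding it is 5, leaving 0
So 259 = 233 + 21 + 5, with no two terms consecutive in the sequence.

233 + 21 + 5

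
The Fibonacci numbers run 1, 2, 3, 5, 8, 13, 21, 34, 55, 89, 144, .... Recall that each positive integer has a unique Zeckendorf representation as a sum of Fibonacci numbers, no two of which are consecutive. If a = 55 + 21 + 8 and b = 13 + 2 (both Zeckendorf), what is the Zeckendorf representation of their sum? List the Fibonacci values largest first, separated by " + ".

89 + 8 + 2

The two numbers are 84 and 15, so their sum is 99.
take 89 (≤ 99); 99 − 89 = 10
take 8 (≤ 10); 10 − 8 = 2
take 2 (≤ 2); 2 − 2 = 0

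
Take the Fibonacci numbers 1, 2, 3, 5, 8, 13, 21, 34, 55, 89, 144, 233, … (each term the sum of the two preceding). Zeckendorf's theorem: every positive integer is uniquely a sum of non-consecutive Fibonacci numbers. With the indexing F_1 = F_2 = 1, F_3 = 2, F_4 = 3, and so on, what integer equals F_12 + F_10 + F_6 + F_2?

208

F_12 + F_10 + F_6 + F_2 = 144 + 55 + 8 + 1 = 208.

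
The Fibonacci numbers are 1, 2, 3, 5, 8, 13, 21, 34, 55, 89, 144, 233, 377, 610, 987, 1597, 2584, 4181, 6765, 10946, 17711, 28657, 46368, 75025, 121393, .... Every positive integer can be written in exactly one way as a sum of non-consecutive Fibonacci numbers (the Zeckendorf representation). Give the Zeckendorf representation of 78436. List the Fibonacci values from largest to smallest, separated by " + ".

75025 + 2584 + 610 + 144 + 55 + 13 + 5

subtract 75025 from 78436: 3411 remains
subtract 2584 from 3411: 827 remains
subtract 610 from 827: 217 remains
subtract 144 from 217: 73 remains
subtract 55 from 73: 18 remains
subtract 13 from 18: 5 remains
subtract 5 from 5: 0 remains
So 78436 = 75025 + 2584 + 610 + 144 + 55 + 13 + 5, with no two terms consecutive in the sequence.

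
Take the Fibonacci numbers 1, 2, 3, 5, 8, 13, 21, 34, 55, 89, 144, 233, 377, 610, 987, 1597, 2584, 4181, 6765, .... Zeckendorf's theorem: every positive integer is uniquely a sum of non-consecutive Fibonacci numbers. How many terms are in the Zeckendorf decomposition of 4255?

Greedy algorithm:
4181 ≤ 4255 < 6765, so take 4181; remainder 74
55 ≤ 74 < 89, so take 55; remainder 19
13 ≤ 19 < 21, so take 13; remainder 6
5 ≤ 6 < 8, so take 5; remainder 1
1 ≤ 1 < 2, so take 1; remainder 0
4255 = 4181 + 55 + 13 + 5 + 1, which has 5 terms.

5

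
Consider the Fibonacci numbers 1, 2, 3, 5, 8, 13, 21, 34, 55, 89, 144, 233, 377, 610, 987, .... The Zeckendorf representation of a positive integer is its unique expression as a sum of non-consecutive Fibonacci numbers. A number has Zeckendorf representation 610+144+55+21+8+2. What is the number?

840

610+144+55+21+8+2 = 840.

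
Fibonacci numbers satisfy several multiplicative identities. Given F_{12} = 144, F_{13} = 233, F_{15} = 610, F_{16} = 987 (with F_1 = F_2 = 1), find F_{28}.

By the addition formula F_{m+n} = F_m F_{n+1} + F_{m−1} F_n with m=13, n=15: F_{28} = 233·987 + 144·610 = 229971 + 87840 = 317811.

317811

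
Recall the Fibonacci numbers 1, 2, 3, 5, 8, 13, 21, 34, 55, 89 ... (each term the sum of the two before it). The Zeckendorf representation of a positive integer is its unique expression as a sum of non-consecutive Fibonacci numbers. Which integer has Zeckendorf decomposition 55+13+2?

70

55+13+2 = 70.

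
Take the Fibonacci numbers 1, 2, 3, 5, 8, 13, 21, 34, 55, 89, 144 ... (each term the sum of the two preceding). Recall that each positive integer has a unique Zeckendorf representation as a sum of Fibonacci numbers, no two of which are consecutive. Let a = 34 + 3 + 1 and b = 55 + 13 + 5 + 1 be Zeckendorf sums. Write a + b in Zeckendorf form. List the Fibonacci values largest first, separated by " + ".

The two numbers are 38 and 74, so their sum is 112.
Repeatedly subtract the largest Fibonacci number that fits:
take 89 (≤ 112); 112 − 89 = 23
take 21 (≤ 23); 23 − 21 = 2
take 2 (≤ 2); 2 − 2 = 0

89 + 21 + 2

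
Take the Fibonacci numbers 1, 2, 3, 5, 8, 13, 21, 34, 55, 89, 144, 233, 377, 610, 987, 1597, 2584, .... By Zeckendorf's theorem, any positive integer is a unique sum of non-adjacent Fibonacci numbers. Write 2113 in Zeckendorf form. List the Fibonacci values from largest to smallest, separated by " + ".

Greedily peel off the largest Fibonacci term at each step:
subtract 1597 from 2113: 516 remains
subtract 377 from 516: 139 remains
subtract 89 from 139: 50 remains
subtract 34 from 50: 16 remains
subtract 13 from 16: 3 remains
subtract 3 from 3: 0 remains
So 2113 = 1597 + 377 + 89 + 34 + 13 + 3, with no two terms consecutive in the sequence.

1597 + 377 + 89 + 34 + 13 + 3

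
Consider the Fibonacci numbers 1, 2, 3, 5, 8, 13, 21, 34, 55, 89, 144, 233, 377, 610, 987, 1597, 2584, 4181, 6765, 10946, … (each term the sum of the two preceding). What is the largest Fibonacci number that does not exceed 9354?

6765

6765 ≤ 9354 < 10946, so the largest Fibonacci number not exceeding 9354 is 6765.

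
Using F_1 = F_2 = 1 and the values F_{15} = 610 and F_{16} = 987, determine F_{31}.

1346269

By F_{2k+1} = F_k² + F_{k+1}²: F_{31} = 610² + 987² = 372100 + 974169 = 1346269.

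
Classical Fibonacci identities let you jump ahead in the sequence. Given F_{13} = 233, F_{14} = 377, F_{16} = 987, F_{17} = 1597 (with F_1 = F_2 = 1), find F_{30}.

832040

By the addition formula F_{m+n} = F_m F_{n+1} + F_{m−1} F_n with m=17, n=13: F_{30} = 1597·377 + 987·233 = 602069 + 229971 = 832040.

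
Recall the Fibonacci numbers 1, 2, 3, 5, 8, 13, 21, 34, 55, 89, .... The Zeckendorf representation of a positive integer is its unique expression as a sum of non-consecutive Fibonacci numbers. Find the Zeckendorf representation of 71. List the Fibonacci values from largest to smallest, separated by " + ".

55 + 13 + 3

Greedy algorithm:
subtract 55 from 71: 16 remains
subtract 13 from 16: 3 remains
subtract 3 from 3: 0 remains
So 71 = 55 + 13 + 3, with no two terms consecutive in the sequence.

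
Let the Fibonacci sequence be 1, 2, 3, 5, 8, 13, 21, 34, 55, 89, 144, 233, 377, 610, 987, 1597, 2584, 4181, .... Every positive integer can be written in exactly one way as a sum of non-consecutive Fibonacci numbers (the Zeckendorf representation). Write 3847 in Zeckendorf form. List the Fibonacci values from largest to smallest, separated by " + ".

2584 + 987 + 233 + 34 + 8 + 1

Repeatedly subtract the largest Fibonacci number that fits:
take 2584 (≤ 3847); 3847 − 2584 = 1263
take 987 (≤ 1263); 1263 − 987 = 276
take 233 (≤ 276); 276 − 233 = 43
take 34 (≤ 43); 43 − 34 = 9
take 8 (≤ 9); 9 − 8 = 1
take 1 (≤ 1); 1 − 1 = 0
So 3847 = 2584 + 987 + 233 + 34 + 8 + 1, with no two terms consecutive in the sequence.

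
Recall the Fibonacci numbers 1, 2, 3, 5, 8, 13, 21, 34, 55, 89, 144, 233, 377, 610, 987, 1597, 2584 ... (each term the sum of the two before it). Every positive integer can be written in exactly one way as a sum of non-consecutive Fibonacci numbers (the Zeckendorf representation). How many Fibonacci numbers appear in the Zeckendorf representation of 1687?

3

1687: greatest Fibonacci not exceeding it is 1597, leaving 90
90: greatest Fibonacci not exceeding it is 89, leaving 1
1: greatest Fibonacci not exceeding it is 1, leaving 0
1687 = 1597 + 89 + 1, which has 3 terms.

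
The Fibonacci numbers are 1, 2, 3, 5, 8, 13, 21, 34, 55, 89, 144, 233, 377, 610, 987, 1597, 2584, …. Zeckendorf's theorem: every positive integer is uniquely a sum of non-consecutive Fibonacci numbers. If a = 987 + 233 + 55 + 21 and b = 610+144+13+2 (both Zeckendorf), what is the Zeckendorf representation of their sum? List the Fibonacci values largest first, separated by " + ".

The two numbers are 1296 and 769, so their sum is 2065.
subtract 1597 from 2065: 468 remains
subtract 377 from 468: 91 remains
subtract 89 from 91: 2 remains
subtract 2 from 2: 0 remains

1597 + 377 + 89 + 2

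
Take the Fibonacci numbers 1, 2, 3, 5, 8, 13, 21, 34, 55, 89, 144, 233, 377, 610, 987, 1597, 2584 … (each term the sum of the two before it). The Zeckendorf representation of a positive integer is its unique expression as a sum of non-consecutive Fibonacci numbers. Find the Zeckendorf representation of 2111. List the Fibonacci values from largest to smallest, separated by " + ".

1597 + 377 + 89 + 34 + 13 + 1

Greedy algorithm:
1597 ≤ 2111 < 2584, so take 1597; remainder 514
377 ≤ 514 < 610, so take 377; remainder 137
89 ≤ 137 < 144, so take 89; remainder 48
34 ≤ 48 < 55, so take 34; remainder 14
13 ≤ 14 < 21, so take 13; remainder 1
1 ≤ 1 < 2, so take 1; remainder 0
So 2111 = 1597 + 377 + 89 + 34 + 13 + 1, with no two terms consecutive in the sequence.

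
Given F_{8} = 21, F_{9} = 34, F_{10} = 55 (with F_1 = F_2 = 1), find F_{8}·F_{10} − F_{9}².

21·55 − 34² = 1155 − 1156 = -1. (Cassini's identity: F_{k−1}F_{k+1} − F_k² = (−1)^k.)

-1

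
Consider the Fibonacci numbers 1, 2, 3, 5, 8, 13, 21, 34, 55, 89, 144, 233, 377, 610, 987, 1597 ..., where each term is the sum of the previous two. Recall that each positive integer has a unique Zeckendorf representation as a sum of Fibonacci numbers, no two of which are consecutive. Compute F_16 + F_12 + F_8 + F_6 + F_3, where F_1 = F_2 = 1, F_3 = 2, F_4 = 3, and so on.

1162

F_16 + F_12 + F_8 + F_6 + F_3 = 987 + 144 + 21 + 8 + 2 = 1162.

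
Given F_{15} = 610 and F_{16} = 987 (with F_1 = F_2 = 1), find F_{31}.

By F_{2k+1} = F_k² + F_{k+1}²: F_{31} = 610² + 987² = 372100 + 974169 = 1346269.

1346269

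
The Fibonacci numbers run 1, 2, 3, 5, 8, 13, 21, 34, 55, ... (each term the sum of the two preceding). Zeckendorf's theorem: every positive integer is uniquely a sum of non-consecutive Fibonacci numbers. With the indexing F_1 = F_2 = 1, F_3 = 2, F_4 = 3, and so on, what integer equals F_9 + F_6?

F_9 + F_6 = 34 + 8 = 42.

42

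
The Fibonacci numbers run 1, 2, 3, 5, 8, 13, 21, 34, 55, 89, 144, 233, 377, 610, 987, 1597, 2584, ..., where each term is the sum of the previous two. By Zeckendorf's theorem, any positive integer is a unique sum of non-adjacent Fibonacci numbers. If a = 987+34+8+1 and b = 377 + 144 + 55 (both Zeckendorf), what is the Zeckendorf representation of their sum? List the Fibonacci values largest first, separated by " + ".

1597 + 8 + 1

The two numbers are 1030 and 576, so their sum is 1606.
1606: greatest Fibonacci not exceeding it is 1597, leaving 9
9: greatest Fibonacci not exceeding it is 8, leaving 1
1: greatest Fibonacci not exceeding it is 1, leaving 0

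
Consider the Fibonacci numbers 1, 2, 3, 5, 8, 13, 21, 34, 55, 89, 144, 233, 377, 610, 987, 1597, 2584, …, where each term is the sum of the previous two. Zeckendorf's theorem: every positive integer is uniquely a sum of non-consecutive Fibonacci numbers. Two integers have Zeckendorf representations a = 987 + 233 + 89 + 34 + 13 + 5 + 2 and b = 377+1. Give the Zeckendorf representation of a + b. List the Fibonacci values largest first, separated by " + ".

1597 + 144

The two numbers are 1363 and 378, so their sum is 1741.
Greedy algorithm:
1597 ≤ 1741 < 2584, so take 1597; remainder 144
144 ≤ 144 < 233, so take 144; remainder 0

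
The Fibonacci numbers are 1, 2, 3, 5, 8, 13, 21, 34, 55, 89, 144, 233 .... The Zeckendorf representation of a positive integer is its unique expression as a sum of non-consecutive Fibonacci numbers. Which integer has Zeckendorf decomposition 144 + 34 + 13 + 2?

144 + 34 + 13 + 2 = 193.

193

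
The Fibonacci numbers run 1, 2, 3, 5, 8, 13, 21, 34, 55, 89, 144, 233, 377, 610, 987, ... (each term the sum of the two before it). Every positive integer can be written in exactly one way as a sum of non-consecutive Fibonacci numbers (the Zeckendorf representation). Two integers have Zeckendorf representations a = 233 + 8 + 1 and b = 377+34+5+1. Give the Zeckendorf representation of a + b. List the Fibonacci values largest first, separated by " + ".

The two numbers are 242 and 417, so their sum is 659.
Greedily peel off the largest Fibonacci term at each step:
659 − 610 = 49
49 − 34 = 15
15 − 13 = 2
2 − 2 = 0

610 + 34 + 13 + 2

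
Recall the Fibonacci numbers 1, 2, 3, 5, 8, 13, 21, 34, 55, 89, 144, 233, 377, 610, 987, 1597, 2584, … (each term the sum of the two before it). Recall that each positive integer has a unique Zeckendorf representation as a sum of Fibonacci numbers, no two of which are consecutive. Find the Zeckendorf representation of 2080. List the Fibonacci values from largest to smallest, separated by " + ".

1597 + 377 + 89 + 13 + 3 + 1

take 1597 (≤ 2080); 2080 − 1597 = 483
take 377 (≤ 483); 483 − 377 = 106
take 89 (≤ 106); 106 − 89 = 17
take 13 (≤ 17); 17 − 13 = 4
take 3 (≤ 4); 4 − 3 = 1
take 1 (≤ 1); 1 − 1 = 0
So 2080 = 1597 + 377 + 89 + 13 + 3 + 1, with no two terms consecutive in the sequence.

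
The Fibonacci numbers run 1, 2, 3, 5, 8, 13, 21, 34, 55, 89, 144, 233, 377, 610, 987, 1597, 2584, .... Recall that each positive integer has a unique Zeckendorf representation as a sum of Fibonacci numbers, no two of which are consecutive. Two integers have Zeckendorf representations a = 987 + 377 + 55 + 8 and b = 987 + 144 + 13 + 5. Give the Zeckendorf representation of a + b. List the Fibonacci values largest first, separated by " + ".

The two numbers are 1427 and 1149, so their sum is 2576.
Greedily peel off the largest Fibonacci term at each step:
2576: greatest Fibonacci not exceeding it is 1597, leaving 979
979: greatest Fibonacci not exceeding it is 610, leaving 369
369: greatest Fibonacci not exceeding it is 233, leaving 136
136: greatest Fibonacci not exceeding it is 89, leaving 47
47: greatest Fibonacci not exceeding it is 34, leaving 13
13: greatest Fibonacci not exceeding it is 13, leaving 0

1597 + 610 + 233 + 89 + 34 + 13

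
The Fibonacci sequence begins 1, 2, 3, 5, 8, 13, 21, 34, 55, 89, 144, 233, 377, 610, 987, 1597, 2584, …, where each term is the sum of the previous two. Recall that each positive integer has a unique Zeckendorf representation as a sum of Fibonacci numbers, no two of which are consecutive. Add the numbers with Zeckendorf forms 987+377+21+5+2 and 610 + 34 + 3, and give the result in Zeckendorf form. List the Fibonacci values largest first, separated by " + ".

The two numbers are 1392 and 647, so their sum is 2039.
2039 − 1597 = 442
442 − 377 = 65
65 − 55 = 10
10 − 8 = 2
2 − 2 = 0

1597 + 377 + 55 + 8 + 2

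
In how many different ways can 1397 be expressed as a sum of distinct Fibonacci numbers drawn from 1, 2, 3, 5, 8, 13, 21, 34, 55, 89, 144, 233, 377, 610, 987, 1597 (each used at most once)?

5

1397 = 987+377+21+8+3+1 = 987+233+144+21+8+3+1 = 987+233+89+55+21+8+3+1 = … (2 more), for 5 in all.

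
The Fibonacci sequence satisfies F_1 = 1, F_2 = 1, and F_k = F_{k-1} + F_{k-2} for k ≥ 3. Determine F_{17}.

1597

Iterating the recurrence up to F_{12} = 144 and F_{11} = 89:
F_{13} = F_{12} + F_{11} = 144 + 89 = 233
F_{14} = F_{13} + F_{12} = 233 + 144 = 377
F_{15} = F_{14} + F_{13} = 377 + 233 = 610
F_{16} = F_{15} + F_{14} = 610 + 377 = 987
F_{17} = F_{16} + F_{15} = 987 + 610 = 1597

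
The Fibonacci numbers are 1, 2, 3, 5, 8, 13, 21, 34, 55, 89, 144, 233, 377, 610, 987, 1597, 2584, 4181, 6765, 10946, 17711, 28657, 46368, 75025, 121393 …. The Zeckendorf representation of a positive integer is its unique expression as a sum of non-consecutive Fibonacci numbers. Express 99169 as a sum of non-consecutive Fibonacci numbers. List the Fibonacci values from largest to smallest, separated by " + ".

75025 + 17711 + 4181 + 1597 + 610 + 34 + 8 + 3

99169: greatest Fibonacci not exceeding it is 75025, leaving 24144
24144: greatest Fibonacci not exceeding it is 17711, leaving 6433
6433: greatest Fibonacci not exceeding it is 4181, leaving 2252
2252: greatest Fibonacci not exceeding it is 1597, leaving 655
655: greatest Fibonacci not exceeding it is 610, leaving 45
45: greatest Fibonacci not exceeding it is 34, leaving 11
11: greatest Fibonacci not exceeding it is 8, leaving 3
3: greatest Fibonacci not exceeding it is 3, leaving 0
So 99169 = 75025 + 17711 + 4181 + 1597 + 610 + 34 + 8 + 3, with no two terms consecutive in the sequence.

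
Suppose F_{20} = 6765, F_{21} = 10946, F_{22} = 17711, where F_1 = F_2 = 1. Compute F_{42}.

267914296

By the addition formula F_{m+n} = F_m F_{n+1} + F_{m−1} F_n with m=22, n=20: F_{42} = 17711·10946 + 10946·6765 = 193864606 + 74049690 = 267914296.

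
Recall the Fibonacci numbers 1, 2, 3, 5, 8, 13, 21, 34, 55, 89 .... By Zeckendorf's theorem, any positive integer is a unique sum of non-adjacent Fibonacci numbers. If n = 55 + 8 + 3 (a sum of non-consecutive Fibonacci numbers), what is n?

55 + 8 + 3 = 66.

66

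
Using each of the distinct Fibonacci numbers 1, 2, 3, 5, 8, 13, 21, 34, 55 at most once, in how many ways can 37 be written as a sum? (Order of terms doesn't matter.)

Each representation comes from the Zeckendorf form by replacing some F_k with F_{k−1} + F_{k−2} where possible.
37 = 34+3 = 34+2+1 = 21+13+3 = … (3 more), for 6 in all.

6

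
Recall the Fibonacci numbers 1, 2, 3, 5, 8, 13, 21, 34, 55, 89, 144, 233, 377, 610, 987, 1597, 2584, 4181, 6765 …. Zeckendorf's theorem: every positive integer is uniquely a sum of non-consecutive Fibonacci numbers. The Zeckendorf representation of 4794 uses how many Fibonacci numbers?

Repeatedly subtract the largest Fibonacci number that fits:
4794: greatest Fibonacci not exceeding it is 4181, leaving 613
613: greatest Fibonacci not exceeding it is 610, leaving 3
3: greatest Fibonacci not exceeding it is 3, leaving 0
4794 = 4181 + 610 + 3, which has 3 terms.

3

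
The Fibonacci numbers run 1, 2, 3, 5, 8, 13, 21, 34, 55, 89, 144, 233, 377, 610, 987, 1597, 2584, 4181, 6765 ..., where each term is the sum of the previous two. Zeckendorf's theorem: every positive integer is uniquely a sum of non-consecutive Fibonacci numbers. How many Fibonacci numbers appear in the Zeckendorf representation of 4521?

subtract 4181 from 4521: 340 remains
subtract 233 from 340: 107 remains
subtract 89 from 107: 18 remains
subtract 13 from 18: 5 remains
subtract 5 from 5: 0 remains
4521 = 4181 + 233 + 89 + 13 + 5, which has 5 terms.

5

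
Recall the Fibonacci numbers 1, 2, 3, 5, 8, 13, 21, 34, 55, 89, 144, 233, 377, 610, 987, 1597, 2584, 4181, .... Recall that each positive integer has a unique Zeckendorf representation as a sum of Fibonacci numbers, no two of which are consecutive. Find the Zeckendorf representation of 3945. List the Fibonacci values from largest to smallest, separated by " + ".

subtract 2584 from 3945: 1361 remains
subtract 987 from 1361: 374 remains
subtract 233 from 374: 141 remains
subtract 89 from 141: 52 remains
subtract 34 from 52: 18 remains
subtract 13 from 18: 5 remains
subtract 5 from 5: 0 remains
So 3945 = 2584 + 987 + 233 + 89 + 34 + 13 + 5, with no two terms consecutive in the sequence.

2584 + 987 + 233 + 89 + 34 + 13 + 5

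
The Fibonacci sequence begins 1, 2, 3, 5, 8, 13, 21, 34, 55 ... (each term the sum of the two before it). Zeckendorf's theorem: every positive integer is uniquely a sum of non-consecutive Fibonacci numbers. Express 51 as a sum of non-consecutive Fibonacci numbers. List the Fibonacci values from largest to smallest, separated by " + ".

Repeatedly subtract the largest Fibonacci number that fits:
34 ≤ 51 < 55, so take 34; remainder 17
13 ≤ 17 < 21, so take 13; remainder 4
3 ≤ 4 < 5, so take 3; remainder 1
1 ≤ 1 < 2, so take 1; remainder 0
So 51 = 34 + 13 + 3 + 1, with no two terms consecutive in the sequence.

34 + 13 + 3 + 1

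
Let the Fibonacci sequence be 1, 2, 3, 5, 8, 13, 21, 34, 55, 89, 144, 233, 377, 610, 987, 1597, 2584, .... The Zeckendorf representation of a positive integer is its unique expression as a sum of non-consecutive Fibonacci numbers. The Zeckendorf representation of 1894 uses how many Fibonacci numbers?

5

1894: greatest Fibonacci not exceeding it is 1597, leaving 297
297: greatest Fibonacci not exceeding it is 233, leaving 64
64: greatest Fibonacci not exceeding it is 55, leaving 9
9: greatest Fibonacci not exceeding it is 8, leaving 1
1: greatest Fibonacci not exceeding it is 1, leaving 0
1894 = 1597 + 233 + 55 + 8 + 1, which has 5 terms.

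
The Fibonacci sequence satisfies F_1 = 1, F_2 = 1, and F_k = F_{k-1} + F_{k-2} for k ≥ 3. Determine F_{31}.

Iterating the recurrence up to F_{23} = 28657 and F_{22} = 17711:
F_{24} = F_{23} + F_{22} = 28657 + 17711 = 46368
F_{25} = F_{24} + F_{23} = 46368 + 28657 = 75025
F_{26} = F_{25} + F_{24} = 75025 + 46368 = 121393
F_{27} = F_{26} + F_{25} = 121393 + 75025 = 196418
F_{28} = F_{27} + F_{26} = 196418 + 121393 = 317811
F_{29} = F_{28} + F_{27} = 317811 + 196418 = 514229
F_{30} = F_{29} + F_{28} = 514229 + 317811 = 832040
F_{31} = F_{30} + F_{29} = 832040 + 514229 = 1346269

1346269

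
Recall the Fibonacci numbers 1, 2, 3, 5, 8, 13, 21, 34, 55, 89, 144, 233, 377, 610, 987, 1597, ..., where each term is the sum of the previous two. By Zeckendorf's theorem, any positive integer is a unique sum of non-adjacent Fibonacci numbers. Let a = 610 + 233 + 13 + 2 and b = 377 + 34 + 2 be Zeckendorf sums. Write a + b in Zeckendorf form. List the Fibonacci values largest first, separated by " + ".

987 + 233 + 34 + 13 + 3 + 1

The two numbers are 858 and 413, so their sum is 1271.
take 987 (≤ 1271); 1271 − 987 = 284
take 233 (≤ 284); 284 − 233 = 51
take 34 (≤ 51); 51 − 34 = 17
take 13 (≤ 17); 17 − 13 = 4
take 3 (≤ 4); 4 − 3 = 1
take 1 (≤ 1); 1 − 1 = 0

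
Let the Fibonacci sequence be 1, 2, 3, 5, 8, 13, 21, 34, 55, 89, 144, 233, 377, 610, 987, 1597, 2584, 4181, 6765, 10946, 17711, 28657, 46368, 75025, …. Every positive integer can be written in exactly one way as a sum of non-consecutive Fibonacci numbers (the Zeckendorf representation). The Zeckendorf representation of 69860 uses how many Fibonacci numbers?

Greedily peel off the largest Fibonacci term at each step:
take 46368 (≤ 69860); 69860 − 46368 = 23492
take 17711 (≤ 23492); 23492 − 17711 = 5781
take 4181 (≤ 5781); 5781 − 4181 = 1600
take 1597 (≤ 1600); 1600 − 1597 = 3
take 3 (≤ 3); 3 − 3 = 0
69860 = 46368 + 17711 + 4181 + 1597 + 3, which has 5 terms.

5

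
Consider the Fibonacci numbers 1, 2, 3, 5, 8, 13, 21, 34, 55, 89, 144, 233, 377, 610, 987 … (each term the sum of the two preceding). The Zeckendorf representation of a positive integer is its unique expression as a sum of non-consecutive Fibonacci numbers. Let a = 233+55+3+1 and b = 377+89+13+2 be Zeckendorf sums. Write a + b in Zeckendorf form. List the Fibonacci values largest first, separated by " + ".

610 + 144 + 13 + 5 + 1

The two numbers are 292 and 481, so their sum is 773.
Greedy algorithm:
773: greatest Fibonacci not exceeding it is 610, leaving 163
163: greatest Fibonacci not exceeding it is 144, leaving 19
19: greatest Fibonacci not exceeding it is 13, leaving 6
6: greatest Fibonacci not exceeding it is 5, leaving 1
1: greatest Fibonacci not exceeding it is 1, leaving 0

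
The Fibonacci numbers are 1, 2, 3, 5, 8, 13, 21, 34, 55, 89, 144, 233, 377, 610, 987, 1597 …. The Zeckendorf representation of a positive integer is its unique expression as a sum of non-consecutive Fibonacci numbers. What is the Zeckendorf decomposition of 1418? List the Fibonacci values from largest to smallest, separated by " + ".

987 + 377 + 34 + 13 + 5 + 2

987 ≤ 1418 < 1597, so take 987; remainder 431
377 ≤ 431 < 610, so take 377; remainder 54
34 ≤ 54 < 55, so take 34; remainder 20
13 ≤ 20 < 21, so take 13; remainder 7
5 ≤ 7 < 8, so take 5; remainder 2
2 ≤ 2 < 3, so take 2; remainder 0
So 1418 = 987 + 377 + 34 + 13 + 5 + 2, with no two terms consecutive in the sequence.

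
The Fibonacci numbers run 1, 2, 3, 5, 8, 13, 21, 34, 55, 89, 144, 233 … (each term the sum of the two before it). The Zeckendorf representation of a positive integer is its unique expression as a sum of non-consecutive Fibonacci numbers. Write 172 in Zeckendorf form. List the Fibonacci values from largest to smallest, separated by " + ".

144 + 21 + 5 + 2

Repeatedly subtract the largest Fibonacci number that fits:
subtract 144 from 172: 28 remains
subtract 21 from 28: 7 remains
subtract 5 from 7: 2 remains
subtract 2 from 2: 0 remains
So 172 = 144 + 21 + 5 + 2, with no two terms consecutive in the sequence.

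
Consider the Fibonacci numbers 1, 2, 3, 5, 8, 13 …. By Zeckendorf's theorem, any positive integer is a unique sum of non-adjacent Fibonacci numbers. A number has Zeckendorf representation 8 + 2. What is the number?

10

8 + 2 = 10.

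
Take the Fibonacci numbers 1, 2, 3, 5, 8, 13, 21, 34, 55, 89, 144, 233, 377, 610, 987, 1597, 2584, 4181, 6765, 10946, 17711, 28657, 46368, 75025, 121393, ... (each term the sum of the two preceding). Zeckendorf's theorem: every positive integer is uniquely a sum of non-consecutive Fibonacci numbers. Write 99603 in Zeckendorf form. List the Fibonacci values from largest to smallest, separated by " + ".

75025 + 17711 + 6765 + 89 + 13

99603 − 75025 = 24578
24578 − 17711 = 6867
6867 − 6765 = 102
102 − 89 = 13
13 − 13 = 0
So 99603 = 75025 + 17711 + 6765 + 89 + 13, with no two terms consecutive in the sequence.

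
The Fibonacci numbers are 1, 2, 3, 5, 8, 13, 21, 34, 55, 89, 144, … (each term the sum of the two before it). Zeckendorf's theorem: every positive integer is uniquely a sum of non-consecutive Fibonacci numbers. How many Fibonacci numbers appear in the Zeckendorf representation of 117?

Repeatedly subtract the largest Fibonacci number that fits:
take 89 (≤ 117); 117 − 89 = 28
take 21 (≤ 28); 28 − 21 = 7
take 5 (≤ 7); 7 − 5 = 2
take 2 (≤ 2); 2 − 2 = 0
117 = 89 + 21 + 5 + 2, which has 4 terms.

4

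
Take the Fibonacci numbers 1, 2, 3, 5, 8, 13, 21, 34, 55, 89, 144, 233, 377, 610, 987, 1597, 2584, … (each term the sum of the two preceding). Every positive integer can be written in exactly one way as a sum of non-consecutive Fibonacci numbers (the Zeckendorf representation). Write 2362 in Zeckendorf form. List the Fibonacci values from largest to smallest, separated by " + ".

largest Fibonacci ≤ 2362 is 1597; 2362 − 1597 = 765
largest Fibonacci ≤ 765 is 610; 765 − 610 = 155
largest Fibonacci ≤ 155 is 144; 155 − 144 = 11
largest Fibonacci ≤ 11 is 8; 11 − 8 = 3
largest Fibonacci ≤ 3 is 3; 3 − 3 = 0
So 2362 = 1597 + 610 + 144 + 8 + 3, with no two terms consecutive in the sequence.

1597 + 610 + 144 + 8 + 3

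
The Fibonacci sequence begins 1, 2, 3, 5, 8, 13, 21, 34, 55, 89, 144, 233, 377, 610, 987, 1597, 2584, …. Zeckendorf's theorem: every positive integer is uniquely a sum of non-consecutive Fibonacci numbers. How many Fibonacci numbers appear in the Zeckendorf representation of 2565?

6

take 1597 (≤ 2565); 2565 − 1597 = 968
take 610 (≤ 968); 968 − 610 = 358
take 233 (≤ 358); 358 − 233 = 125
take 89 (≤ 125); 125 − 89 = 36
take 34 (≤ 36); 36 − 34 = 2
take 2 (≤ 2); 2 − 2 = 0
2565 = 1597 + 610 + 233 + 89 + 34 + 2, which has 6 terms.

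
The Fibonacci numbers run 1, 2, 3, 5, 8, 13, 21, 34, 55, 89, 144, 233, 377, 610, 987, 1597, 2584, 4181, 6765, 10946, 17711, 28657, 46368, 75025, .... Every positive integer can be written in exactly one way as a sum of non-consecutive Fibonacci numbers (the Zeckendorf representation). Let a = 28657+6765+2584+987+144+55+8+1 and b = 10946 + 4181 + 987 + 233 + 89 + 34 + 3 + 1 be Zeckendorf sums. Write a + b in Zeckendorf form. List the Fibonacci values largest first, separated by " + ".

46368 + 6765 + 1597 + 610 + 233 + 89 + 13

The two numbers are 39201 and 16474, so their sum is 55675.
Greedy algorithm:
subtract 46368 from 55675: 9307 remains
subtract 6765 from 9307: 2542 remains
subtract 1597 from 2542: 945 remains
subtract 610 from 945: 335 remains
subtract 233 from 335: 102 remains
subtract 89 from 102: 13 remains
subtract 13 from 13: 0 remains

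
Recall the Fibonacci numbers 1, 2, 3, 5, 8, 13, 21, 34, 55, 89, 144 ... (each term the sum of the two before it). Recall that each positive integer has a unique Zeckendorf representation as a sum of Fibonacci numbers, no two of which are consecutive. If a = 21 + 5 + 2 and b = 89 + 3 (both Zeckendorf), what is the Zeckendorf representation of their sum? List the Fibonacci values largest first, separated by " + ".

89 + 21 + 8 + 2

The two numbers are 28 and 92, so their sum is 120.
Repeatedly subtract the largest Fibonacci number that fits:
largest Fibonacci ≤ 120 is 89; 120 − 89 = 31
largest Fibonacci ≤ 31 is 21; 31 − 21 = 10
largest Fibonacci ≤ 10 is 8; 10 − 8 = 2
largest Fibonacci ≤ 2 is 2; 2 − 2 = 0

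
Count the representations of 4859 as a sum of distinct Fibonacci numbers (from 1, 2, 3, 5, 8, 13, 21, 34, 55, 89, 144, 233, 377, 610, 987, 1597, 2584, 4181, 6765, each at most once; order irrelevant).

Starting from the Zeckendorf form and repeatedly splitting a term F_k into F_{k−1} + F_{k−2} (when neither is already used) reaches every representation.
4859 = 4181+610+55+13 = 4181+610+55+8+5 = 4181+610+34+21+13 = 4181+377+233+55+13 = … (44 more), for 48 in all.

48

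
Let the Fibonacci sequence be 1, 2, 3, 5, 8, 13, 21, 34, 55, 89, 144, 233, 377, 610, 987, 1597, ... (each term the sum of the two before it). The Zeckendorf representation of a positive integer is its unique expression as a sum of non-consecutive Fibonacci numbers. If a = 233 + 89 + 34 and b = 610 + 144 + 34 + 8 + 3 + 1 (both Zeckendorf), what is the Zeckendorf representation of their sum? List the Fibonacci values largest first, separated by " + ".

987 + 144 + 21 + 3 + 1

The two numbers are 356 and 800, so their sum is 1156.
Repeatedly subtract the largest Fibonacci number that fits:
subtract 987 from 1156: 169 remains
subtract 144 from 169: 25 remains
subtract 21 from 25: 4 remains
subtract 3 from 4: 1 remains
subtract 1 from 1: 0 remains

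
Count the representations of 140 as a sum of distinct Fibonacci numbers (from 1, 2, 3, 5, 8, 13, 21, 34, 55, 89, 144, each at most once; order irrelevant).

4

140 = 89+34+13+3+1 = 89+34+8+5+3+1 = 89+21+13+8+5+3+1 = 55+34+21+13+8+5+3+1 — 4 representations.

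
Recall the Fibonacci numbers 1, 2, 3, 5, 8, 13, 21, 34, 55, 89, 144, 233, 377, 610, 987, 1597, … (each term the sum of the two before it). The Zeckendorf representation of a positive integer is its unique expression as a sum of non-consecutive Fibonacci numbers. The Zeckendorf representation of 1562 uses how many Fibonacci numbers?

Repeatedly subtract the largest Fibonacci number that fits:
987 ≤ 1562 < 1597, so take 987; remainder 575
377 ≤ 575 < 610, so take 377; remainder 198
144 ≤ 198 < 233, so take 144; remainder 54
34 ≤ 54 < 55, so take 34; remainder 20
13 ≤ 20 < 21, so take 13; remainder 7
5 ≤ 7 < 8, so take 5; remainder 2
2 ≤ 2 < 3, so take 2; remainder 0
1562 = 987 + 377 + 144 + 34 + 13 + 5 + 2, which has 7 terms.

7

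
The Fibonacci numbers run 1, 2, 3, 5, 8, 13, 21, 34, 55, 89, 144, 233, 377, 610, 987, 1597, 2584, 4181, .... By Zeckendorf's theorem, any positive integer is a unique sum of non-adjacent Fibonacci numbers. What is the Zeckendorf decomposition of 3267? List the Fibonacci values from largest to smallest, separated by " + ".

Greedy algorithm:
largest Fibonacci ≤ 3267 is 2584; 3267 − 2584 = 683
largest Fibonacci ≤ 683 is 610; 683 − 610 = 73
largest Fibonacci ≤ 73 is 55; 73 − 55 = 18
largest Fibonacci ≤ 18 is 13; 18 − 13 = 5
largest Fibonacci ≤ 5 is 5; 5 − 5 = 0
So 3267 = 2584 + 610 + 55 + 13 + 5, with no two terms consecutive in the sequence.

2584 + 610 + 55 + 13 + 5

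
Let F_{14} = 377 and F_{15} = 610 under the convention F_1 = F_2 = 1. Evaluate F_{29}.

514229

By F_{2k+1} = F_k² + F_{k+1}²: F_{29} = 377² + 610² = 142129 + 372100 = 514229.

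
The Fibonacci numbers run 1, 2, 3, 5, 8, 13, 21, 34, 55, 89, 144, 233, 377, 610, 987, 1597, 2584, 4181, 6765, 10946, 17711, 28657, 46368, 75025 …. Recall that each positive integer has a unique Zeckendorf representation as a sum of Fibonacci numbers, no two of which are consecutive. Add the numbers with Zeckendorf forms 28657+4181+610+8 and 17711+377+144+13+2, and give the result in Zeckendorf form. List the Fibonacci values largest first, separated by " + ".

46368 + 4181 + 987 + 144 + 21 + 2

The two numbers are 33456 and 18247, so their sum is 51703.
Repeatedly subtract the largest Fibonacci number that fits:
subtract 46368 from 51703: 5335 remains
subtract 4181 from 5335: 1154 remains
subtract 987 from 1154: 167 remains
subtract 144 from 167: 23 remains
subtract 21 from 23: 2 remains
subtract 2 from 2: 0 remains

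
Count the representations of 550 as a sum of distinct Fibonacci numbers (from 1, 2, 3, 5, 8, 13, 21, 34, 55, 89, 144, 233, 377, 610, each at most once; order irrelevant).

Each representation comes from the Zeckendorf form by replacing some F_k with F_{k−1} + F_{k−2} where possible.
550 = 377+144+21+8 = 377+144+21+5+3 = 377+89+55+21+8 = 377+144+21+5+2+1 = 377+144+13+8+5+3 = … (14 more), for 19 in all.

19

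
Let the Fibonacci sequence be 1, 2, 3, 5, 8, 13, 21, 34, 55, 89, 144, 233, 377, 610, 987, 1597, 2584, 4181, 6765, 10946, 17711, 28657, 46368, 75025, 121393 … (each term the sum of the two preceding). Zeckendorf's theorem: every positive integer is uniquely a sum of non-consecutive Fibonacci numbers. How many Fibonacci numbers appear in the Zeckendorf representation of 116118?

8

subtract 75025 from 116118: 41093 remains
subtract 28657 from 41093: 12436 remains
subtract 10946 from 12436: 1490 remains
subtract 987 from 1490: 503 remains
subtract 377 from 503: 126 remains
subtract 89 from 126: 37 remains
subtract 34 from 37: 3 remains
subtract 3 from 3: 0 remains
116118 = 75025 + 28657 + 10946 + 987 + 377 + 89 + 34 + 3, which has 8 terms.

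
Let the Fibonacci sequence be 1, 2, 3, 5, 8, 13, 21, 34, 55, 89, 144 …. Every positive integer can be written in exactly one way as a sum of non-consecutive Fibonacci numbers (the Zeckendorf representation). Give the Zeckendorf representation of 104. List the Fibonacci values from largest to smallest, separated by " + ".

Greedily peel off the largest Fibonacci term at each step:
104: greatest Fibonacci not exceeding it is 89, leaving 15
15: greatest Fibonacci not exceeding it is 13, leaving 2
2: greatest Fibonacci not exceeding it is 2, leaving 0
So 104 = 89 + 13 + 2, with no two terms consecutive in the sequence.

89 + 13 + 2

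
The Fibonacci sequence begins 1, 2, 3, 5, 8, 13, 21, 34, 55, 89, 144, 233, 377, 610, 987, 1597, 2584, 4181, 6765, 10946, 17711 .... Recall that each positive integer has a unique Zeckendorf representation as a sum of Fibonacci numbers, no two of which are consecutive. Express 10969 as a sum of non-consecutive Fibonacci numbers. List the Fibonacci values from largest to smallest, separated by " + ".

10969: greatest Fibonacci not exceeding it is 10946, leaving 23
23: greatest Fibonacci not exceeding it is 21, leaving 2
2: greatest Fibonacci not exceeding it is 2, leaving 0
So 10969 = 10946 + 21 + 2, with no two terms consecutive in the sequence.

10946 + 21 + 2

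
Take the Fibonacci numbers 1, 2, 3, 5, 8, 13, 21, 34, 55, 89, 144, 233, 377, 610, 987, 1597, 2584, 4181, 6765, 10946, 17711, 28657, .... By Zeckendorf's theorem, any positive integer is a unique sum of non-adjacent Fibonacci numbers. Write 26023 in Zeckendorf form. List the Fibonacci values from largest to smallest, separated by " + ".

take 17711 (≤ 26023); 26023 − 17711 = 8312
take 6765 (≤ 8312); 8312 − 6765 = 1547
take 987 (≤ 1547); 1547 − 987 = 560
take 377 (≤ 560); 560 − 377 = 183
take 144 (≤ 183); 183 − 144 = 39
take 34 (≤ 39); 39 − 34 = 5
take 5 (≤ 5); 5 − 5 = 0
So 26023 = 17711 + 6765 + 987 + 377 + 144 + 34 + 5, with no two terms consecutive in the sequence.

17711 + 6765 + 987 + 377 + 144 + 34 + 5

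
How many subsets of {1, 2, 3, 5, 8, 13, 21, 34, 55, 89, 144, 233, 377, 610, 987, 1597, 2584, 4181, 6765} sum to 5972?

60

Starting from the Zeckendorf form and repeatedly splitting a term F_k into F_{k−1} + F_{k−2} (when neither is already used) reaches every representation.
5972 = 4181+1597+144+34+13+3 = 4181+1597+144+34+13+2+1 = 4181+1597+144+34+8+5+3 = … (57 more), for 60 in all.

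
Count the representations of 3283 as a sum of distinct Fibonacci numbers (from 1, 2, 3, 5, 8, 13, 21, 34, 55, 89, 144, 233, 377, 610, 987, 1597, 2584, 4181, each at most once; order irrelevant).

3283 = 2584+610+89 = 2584+610+55+34 = 2584+377+233+89 = … (25 more), for 28 in all.

28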